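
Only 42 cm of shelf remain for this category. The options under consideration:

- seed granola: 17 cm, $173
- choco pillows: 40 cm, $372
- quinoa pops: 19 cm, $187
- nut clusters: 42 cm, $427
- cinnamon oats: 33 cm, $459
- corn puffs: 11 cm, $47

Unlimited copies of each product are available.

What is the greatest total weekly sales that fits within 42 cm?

By weekly sales per cm: cinnamon oats 13.91, seed granola 10.18, nut clusters 10.17, quinoa pops 9.84 lead.
The ratio ordering already packs tightly: cinnamon oats, 33 cm, 459.
That's the maximum — no swap from here does better than 459.

459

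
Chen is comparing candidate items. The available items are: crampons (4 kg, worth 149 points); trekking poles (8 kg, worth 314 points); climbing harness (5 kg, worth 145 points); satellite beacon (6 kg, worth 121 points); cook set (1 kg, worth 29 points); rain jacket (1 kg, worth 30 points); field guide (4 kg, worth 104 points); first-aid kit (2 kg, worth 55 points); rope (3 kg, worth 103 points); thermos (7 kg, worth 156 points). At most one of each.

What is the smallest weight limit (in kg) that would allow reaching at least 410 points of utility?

11

Minimise kg subject to total utility ≥ 410.
Taking trekking poles + rope gives 417 (≥ 410) for 11 kg.
No combination under 11 kg hits 410.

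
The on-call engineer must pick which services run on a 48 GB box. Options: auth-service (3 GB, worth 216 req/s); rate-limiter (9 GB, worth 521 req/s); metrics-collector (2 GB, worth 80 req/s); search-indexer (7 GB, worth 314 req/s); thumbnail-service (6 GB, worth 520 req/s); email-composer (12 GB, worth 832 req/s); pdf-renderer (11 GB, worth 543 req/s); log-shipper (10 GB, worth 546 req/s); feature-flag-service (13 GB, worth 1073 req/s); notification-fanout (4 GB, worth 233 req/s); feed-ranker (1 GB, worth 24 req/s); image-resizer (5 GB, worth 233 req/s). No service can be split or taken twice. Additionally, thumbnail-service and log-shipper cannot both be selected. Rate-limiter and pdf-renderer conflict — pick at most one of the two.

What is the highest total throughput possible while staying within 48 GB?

Density check — thumbnail-service 86.67, feature-flag-service 82.54, auth-service 72.00, email-composer 69.33 are the best per GB.
The ratio ordering already packs tightly: auth-service + rate-limiter + thumbnail-service + email-composer + feature-flag-service + notification-fanout + feed-ranker, 48 GB, 3419.
Runner-up auth-service + rate-limiter + thumbnail-service + email-composer + feature-flag-service + notification-fanout tops out at 3395.

3419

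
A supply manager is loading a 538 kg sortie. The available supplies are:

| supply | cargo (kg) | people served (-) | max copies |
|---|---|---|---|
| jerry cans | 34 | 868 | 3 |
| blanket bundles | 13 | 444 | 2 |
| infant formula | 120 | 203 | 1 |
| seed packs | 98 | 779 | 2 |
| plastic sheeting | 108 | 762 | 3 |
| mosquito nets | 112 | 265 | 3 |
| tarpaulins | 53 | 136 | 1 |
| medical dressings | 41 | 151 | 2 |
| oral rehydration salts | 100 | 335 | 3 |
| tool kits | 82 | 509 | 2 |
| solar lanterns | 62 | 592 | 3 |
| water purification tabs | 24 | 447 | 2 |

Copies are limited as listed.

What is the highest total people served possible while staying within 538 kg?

7279

Ranking by ratio (people served/kg): blanket bundles 34.15, jerry cans 25.53, water purification tabs 18.62, solar lanterns 9.55.
Taking the top-ratio supplies first gives 3×jerry cans + 2×blanket bundles + seed packs + medical dressings + 3×solar lanterns + 2×water purification tabs for 7092 (501 kg).
Dropping solar lanterns frees 62 kg; slotting in seed packs (98 kg) lifts the total to 7279 at 537 kg.
Nothing else within 538 kg beats 7279.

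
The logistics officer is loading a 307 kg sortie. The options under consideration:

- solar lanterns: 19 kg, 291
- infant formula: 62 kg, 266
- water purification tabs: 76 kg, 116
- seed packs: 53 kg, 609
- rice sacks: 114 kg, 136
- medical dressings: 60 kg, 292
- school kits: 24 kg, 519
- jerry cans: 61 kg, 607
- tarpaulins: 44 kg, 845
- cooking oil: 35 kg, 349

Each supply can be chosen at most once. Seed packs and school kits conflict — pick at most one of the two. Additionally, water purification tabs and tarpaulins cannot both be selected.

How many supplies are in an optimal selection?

7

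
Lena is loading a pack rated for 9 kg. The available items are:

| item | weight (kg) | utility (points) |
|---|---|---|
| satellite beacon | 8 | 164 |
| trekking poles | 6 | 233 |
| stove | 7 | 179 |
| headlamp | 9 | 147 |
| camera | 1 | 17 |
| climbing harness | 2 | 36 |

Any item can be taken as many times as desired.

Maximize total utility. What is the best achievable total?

286

The ratio ordering already packs tightly: trekking poles + camera + climbing harness, 9 kg, 286.
No other feasible combination exceeds 286.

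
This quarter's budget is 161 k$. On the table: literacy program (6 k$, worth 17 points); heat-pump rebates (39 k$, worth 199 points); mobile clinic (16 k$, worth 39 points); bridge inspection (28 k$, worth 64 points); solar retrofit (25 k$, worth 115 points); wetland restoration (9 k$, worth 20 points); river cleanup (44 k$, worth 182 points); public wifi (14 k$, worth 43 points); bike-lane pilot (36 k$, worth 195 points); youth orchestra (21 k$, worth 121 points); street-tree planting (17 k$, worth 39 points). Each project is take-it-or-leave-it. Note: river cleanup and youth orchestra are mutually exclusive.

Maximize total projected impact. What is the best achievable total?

734

Greedy by ratio would take literacy program + heat-pump rebates + mobile clinic + solar retrofit + public wifi + bike-lane pilot + youth orchestra: 157 k$ used, total 729.
The 43 k$ tied up in literacy program and mobile clinic and youth orchestra is better spent on river cleanup — total rises to 734 (158 k$).
The closest alternative, heat-pump rebates + mobile clinic + solar retrofit + wetland restoration + public wifi + bike-lane pilot + youth orchestra, reaches only 732.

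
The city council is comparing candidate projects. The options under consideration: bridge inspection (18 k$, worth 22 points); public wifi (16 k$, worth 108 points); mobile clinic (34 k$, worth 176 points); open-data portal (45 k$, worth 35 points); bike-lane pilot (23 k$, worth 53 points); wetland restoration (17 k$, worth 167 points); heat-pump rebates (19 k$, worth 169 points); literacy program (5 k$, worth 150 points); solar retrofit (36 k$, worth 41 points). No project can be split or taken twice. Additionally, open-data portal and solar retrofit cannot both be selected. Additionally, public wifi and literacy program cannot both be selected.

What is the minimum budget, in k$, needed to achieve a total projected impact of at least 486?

Need the lightest bundle worth ≥ 486.
wetland restoration + heat-pump rebates + literacy program reaches 486 using 41 k$.
No combination under 41 k$ hits 486.

41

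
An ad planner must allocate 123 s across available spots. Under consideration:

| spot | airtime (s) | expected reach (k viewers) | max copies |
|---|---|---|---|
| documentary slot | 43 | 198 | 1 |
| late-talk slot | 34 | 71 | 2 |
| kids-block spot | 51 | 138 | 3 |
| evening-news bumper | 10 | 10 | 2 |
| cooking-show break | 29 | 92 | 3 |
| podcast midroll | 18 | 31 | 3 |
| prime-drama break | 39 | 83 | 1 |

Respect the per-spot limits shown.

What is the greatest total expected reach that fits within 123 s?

Filling by ratio: documentary slot + 2×cooking-show break + podcast midroll for 413, with 4 s left unused.
The 47 s tied up in cooking-show break and podcast midroll is better spent on kids-block spot — total rises to 428 (123 s).
That's the maximum — no swap from here does better than 428.

428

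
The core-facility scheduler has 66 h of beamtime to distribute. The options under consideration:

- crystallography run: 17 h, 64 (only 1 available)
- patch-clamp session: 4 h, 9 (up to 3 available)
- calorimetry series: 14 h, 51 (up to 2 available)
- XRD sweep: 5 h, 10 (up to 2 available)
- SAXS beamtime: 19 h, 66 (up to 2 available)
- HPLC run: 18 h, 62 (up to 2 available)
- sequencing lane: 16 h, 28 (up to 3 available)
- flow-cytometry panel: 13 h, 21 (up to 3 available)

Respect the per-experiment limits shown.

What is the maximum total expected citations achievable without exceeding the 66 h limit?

Density check — crystallography run 3.76, calorimetry series 3.64, SAXS beamtime 3.47 are the best per h.
Taking the top-ratio experiments first gives crystallography run + 2×calorimetry series + SAXS beamtime for 232 (64 h).
Dropping crystallography run frees 17 h; slotting in SAXS beamtime (19 h) lifts the total to 234 at 66 h.
Every other selection either busts 66 h or exceeds an availability limit or fails to beat 234.

234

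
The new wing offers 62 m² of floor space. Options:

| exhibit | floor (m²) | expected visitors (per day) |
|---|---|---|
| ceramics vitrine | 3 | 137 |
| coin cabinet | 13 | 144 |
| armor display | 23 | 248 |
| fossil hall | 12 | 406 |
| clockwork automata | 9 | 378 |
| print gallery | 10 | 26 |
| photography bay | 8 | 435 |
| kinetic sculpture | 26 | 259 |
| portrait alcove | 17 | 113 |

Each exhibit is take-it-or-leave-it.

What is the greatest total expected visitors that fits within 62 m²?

1615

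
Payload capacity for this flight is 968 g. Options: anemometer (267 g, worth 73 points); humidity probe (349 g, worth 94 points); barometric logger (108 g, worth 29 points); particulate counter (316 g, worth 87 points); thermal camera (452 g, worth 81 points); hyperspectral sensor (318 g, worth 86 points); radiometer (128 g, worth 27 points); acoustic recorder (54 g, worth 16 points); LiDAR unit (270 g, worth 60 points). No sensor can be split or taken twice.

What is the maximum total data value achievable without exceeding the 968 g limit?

262

Density check — acoustic recorder 0.30, particulate counter 0.28, anemometer 0.27 are the best per g.
Anemometer + particulate counter + hyperspectral sensor + acoustic recorder uses 955 of the 968 g and totals 262.
The spare 13 g is too small for any remaining sensor, and no exchange beats 262.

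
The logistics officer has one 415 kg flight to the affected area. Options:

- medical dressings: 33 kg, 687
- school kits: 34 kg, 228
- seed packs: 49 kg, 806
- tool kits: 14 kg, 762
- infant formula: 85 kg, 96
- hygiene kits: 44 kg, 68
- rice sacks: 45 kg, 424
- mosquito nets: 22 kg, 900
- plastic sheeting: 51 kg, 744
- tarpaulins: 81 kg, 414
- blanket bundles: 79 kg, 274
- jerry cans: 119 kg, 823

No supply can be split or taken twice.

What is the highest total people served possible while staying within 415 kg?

A density-first pass picks medical dressings + school kits + seed packs + tool kits + hygiene kits + rice sacks + mosquito nets + plastic sheeting + jerry cans — 5442 at 411 kg.
Replace school kits and hygiene kits with tarpaulins: the trade gains 118 net, giving 5560 at 414 kg.
No other feasible combination exceeds 5560.

5560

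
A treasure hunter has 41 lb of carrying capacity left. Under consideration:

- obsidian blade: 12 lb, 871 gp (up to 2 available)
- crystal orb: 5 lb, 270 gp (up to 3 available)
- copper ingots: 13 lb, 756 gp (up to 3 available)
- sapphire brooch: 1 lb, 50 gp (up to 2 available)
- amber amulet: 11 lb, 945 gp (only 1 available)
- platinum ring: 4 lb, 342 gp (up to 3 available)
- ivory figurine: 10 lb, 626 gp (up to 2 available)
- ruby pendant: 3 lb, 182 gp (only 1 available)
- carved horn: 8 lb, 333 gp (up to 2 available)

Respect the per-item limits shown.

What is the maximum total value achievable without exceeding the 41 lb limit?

3162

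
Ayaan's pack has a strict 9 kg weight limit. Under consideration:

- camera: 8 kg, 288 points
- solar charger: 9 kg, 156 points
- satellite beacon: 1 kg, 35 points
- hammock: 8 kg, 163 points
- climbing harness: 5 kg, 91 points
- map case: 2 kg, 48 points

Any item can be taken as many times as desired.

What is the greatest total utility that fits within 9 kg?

The ratio ordering already packs tightly: camera + satellite beacon, 9 kg, 323.
Nothing else within 9 kg beats 323.

323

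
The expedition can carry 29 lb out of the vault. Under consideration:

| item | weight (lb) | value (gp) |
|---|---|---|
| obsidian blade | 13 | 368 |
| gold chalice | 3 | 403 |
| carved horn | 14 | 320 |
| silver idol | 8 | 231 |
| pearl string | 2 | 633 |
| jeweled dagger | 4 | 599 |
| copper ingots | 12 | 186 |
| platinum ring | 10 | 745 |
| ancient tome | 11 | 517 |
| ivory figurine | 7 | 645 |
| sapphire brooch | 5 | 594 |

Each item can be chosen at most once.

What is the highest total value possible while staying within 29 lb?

3216

Greedy by ratio would take gold chalice + silver idol + pearl string + jeweled dagger + ivory figurine + sapphire brooch: 29 lb used, total 3105.
Replace gold chalice and silver idol with platinum ring: the trade gains 111 net, giving 3216 at 28 lb.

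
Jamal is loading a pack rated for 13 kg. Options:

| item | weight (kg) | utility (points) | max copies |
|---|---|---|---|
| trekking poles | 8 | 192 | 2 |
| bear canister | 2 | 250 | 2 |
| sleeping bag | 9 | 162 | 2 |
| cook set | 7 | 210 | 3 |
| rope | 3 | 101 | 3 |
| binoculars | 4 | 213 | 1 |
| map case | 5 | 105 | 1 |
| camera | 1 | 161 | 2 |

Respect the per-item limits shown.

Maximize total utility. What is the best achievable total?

1136

2×bear canister + rope + binoculars + 2×camera uses 13 of the 13 kg and totals 1136.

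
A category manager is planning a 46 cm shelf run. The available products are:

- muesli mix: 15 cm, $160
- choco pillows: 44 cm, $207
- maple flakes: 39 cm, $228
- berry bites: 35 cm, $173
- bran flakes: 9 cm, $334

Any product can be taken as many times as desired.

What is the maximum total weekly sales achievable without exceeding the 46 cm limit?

5×bran flakes uses 45 of the 46 cm and totals 1670.

1670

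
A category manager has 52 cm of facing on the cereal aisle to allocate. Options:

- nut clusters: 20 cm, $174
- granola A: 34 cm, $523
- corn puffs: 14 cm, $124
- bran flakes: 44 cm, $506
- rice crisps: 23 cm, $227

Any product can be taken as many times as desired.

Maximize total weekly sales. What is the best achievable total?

647

By weekly sales per cm: granola A 15.38, bran flakes 11.50, rice crisps 9.87, corn puffs 8.86 lead.
Best packing: granola A + corn puffs — 48 cm, 647 total.
Nothing else within 52 cm beats 647.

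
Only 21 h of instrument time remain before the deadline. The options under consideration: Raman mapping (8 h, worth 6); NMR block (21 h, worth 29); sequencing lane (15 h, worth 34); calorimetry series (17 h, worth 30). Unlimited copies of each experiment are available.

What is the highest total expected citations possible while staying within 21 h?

34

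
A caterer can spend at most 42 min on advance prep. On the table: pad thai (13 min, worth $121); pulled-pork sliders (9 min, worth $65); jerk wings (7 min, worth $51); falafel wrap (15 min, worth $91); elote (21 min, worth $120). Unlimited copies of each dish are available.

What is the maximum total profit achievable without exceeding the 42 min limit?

363

3×pad thai uses 39 of the 42 min and totals 363.
No other feasible combination exceeds 363.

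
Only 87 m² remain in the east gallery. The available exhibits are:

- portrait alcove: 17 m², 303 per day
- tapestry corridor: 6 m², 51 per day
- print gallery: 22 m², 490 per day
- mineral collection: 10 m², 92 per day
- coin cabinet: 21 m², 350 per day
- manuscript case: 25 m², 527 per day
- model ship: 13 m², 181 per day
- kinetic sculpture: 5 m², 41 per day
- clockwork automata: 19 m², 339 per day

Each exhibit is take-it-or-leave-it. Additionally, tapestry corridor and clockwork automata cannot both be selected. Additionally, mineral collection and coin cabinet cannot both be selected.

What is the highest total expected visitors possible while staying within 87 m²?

1706

Density check — print gallery 22.27, manuscript case 21.08, clockwork automata 17.84, portrait alcove 17.82 are the best per m².
A density-first pass picks portrait alcove + print gallery + manuscript case + clockwork automata — 1659 at 83 m².
The 17 m² tied up in portrait alcove is better spent on coin cabinet — total rises to 1706 (87 m²).
Nothing else feasible within 87 m² beats 1706.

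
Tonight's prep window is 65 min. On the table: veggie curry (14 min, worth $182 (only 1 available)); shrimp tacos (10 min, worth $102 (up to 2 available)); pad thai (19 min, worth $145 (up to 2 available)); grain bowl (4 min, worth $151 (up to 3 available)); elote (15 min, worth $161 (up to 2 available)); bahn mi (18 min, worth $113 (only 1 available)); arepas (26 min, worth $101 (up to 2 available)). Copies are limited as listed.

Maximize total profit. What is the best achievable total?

1000

Density check — grain bowl 37.75, veggie curry 13.00, elote 10.73 are the best per min.
Filling by ratio: veggie curry + 3×grain bowl + 2×elote for 957, with 9 min left unused.
Dropping elote frees 15 min; slotting in 2×shrimp tacos (20 min) lifts the total to 1000 at 61 min.
No other feasible combination exceeds 1000.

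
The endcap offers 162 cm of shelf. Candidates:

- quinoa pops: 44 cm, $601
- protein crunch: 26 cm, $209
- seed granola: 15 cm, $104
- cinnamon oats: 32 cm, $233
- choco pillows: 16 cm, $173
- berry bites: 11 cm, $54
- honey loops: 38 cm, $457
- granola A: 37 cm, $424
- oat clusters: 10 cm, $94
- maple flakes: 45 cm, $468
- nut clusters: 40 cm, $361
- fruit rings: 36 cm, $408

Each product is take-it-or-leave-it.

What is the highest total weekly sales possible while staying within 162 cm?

The ratio heuristic lands on quinoa pops + honey loops + granola A + fruit rings (1890) but leaves 7 cm idle.
Dropping honey loops frees 38 cm; slotting in maple flakes (45 cm) lifts the total to 1901 at 162 cm.
Every other selection either busts 162 cm or fails to beat 1901.

1901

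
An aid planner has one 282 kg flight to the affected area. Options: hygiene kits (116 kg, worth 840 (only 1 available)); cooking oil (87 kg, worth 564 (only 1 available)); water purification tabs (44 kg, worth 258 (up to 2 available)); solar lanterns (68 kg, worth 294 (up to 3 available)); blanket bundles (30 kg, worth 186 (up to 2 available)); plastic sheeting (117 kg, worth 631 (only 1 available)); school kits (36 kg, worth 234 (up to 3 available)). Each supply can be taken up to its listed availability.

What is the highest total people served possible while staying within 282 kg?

Filling by ratio: hygiene kits + blanket bundles + 3×school kits for 1728, with 28 kg left unused.
Dropping blanket bundles and school kits frees 66 kg; slotting in cooking oil (87 kg) lifts the total to 1872 at 275 kg.

1872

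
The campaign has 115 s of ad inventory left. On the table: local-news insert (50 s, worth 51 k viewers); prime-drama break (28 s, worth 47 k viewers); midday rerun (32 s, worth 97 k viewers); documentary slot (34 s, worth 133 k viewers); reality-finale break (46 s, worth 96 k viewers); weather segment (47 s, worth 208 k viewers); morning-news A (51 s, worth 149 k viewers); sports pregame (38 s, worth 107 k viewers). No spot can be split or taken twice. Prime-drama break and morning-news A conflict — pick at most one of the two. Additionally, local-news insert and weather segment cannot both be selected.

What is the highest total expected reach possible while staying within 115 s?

438

Density check — weather segment 4.43, documentary slot 3.91, midday rerun 3.03, morning-news A 2.92 are the best per s.
Best packing: midday rerun + documentary slot + weather segment — 113 s, 438 total.
Runner-up prime-drama break + documentary slot + weather segment tops out at 388.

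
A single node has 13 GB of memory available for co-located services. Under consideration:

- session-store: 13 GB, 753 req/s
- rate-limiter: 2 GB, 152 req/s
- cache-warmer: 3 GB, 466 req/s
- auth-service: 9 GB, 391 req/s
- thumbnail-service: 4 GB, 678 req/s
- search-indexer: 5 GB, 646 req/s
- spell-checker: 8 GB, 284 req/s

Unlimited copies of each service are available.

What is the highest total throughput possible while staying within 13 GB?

2076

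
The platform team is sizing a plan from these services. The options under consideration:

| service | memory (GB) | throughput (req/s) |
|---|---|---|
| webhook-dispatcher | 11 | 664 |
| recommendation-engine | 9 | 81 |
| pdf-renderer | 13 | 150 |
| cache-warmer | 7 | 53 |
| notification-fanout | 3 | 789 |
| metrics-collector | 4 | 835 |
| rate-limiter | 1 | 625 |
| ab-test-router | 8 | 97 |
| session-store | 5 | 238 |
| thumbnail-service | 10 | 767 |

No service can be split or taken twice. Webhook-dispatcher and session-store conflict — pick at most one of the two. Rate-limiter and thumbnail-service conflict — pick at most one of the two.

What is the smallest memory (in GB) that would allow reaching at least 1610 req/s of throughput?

7

Need the lightest bundle worth ≥ 1610.
notification-fanout + metrics-collector reaches 1624 using 7 GB.
Below 7 GB the best achievable stays under 1610.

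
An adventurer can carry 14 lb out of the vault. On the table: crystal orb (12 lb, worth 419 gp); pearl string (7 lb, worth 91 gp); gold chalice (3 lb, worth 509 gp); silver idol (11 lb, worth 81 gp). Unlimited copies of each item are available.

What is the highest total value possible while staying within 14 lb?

2036

The ratio ordering already packs tightly: 4×gold chalice, 12 lb, 2036.
No other feasible combination exceeds 2036.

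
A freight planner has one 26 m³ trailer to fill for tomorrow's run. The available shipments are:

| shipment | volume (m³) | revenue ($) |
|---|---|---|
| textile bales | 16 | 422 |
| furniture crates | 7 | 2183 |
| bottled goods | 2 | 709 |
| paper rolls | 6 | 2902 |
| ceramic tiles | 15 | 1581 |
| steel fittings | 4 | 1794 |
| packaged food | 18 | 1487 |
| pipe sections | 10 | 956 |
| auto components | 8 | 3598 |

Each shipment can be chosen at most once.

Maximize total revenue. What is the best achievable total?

A density-first pass picks bottled goods + paper rolls + steel fittings + auto components — 9003 at 20 m³.
Replace bottled goods with furniture crates: the trade gains 1474 net, giving 10477 at 25 m³.
Next best is furniture crates + bottled goods + paper rolls + auto components at 9392 (23 m³) — short by 1085.

10477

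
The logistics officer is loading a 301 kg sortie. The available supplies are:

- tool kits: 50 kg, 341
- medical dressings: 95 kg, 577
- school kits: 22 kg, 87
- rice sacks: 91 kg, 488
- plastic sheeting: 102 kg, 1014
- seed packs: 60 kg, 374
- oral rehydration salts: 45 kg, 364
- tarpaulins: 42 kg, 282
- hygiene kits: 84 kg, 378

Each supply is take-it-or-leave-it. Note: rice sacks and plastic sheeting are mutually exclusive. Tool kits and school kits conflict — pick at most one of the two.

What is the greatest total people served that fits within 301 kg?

2375

The ratio ordering already packs tightly: tool kits + plastic sheeting + seed packs + oral rehydration salts + tarpaulins, 299 kg, 2375.
Runner-up tool kits + medical dressings + plastic sheeting + oral rehydration salts tops out at 2296.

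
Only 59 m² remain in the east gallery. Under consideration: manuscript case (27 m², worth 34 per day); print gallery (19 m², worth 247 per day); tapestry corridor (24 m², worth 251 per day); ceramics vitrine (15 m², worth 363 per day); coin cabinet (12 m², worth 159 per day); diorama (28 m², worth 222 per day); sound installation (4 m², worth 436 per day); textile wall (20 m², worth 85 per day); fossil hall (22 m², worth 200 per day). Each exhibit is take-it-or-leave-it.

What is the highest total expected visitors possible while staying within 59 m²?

A density-first pass picks print gallery + ceramics vitrine + coin cabinet + sound installation — 1205 at 50 m².
Dropping print gallery frees 19 m²; slotting in tapestry corridor (24 m²) lifts the total to 1209 at 55 m².
No other feasible combination exceeds 1209.

1209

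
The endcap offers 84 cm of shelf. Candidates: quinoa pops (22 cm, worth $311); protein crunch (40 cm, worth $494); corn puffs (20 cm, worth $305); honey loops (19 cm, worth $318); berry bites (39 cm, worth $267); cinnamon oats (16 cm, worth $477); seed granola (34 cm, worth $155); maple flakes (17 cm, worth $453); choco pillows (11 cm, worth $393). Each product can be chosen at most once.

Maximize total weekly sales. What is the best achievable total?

1946

Corn puffs + honey loops + cinnamon oats + maple flakes + choco pillows uses 83 of the 84 cm and totals 1946.
The spare 1 cm is too small for any remaining product, and no exchange beats 1946.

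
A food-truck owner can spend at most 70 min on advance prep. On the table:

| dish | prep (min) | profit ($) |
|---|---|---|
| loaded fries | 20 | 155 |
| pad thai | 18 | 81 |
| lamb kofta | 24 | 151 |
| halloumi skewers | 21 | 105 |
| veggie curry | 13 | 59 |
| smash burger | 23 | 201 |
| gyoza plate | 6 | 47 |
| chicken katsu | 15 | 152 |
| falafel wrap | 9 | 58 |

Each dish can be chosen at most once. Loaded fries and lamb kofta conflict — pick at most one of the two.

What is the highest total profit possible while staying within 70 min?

Ranking by ratio (profit/min): chicken katsu 10.13, smash burger 8.74, gyoza plate 7.83, loaded fries 7.75.
Filling by ratio: loaded fries + smash burger + gyoza plate + chicken katsu for 555, with 6 min left unused.
Replace gyoza plate with falafel wrap: the trade gains 11 net, giving 566 at 67 min.
The closest alternative, loaded fries + smash burger + gyoza plate + chicken katsu, reaches only 555.

566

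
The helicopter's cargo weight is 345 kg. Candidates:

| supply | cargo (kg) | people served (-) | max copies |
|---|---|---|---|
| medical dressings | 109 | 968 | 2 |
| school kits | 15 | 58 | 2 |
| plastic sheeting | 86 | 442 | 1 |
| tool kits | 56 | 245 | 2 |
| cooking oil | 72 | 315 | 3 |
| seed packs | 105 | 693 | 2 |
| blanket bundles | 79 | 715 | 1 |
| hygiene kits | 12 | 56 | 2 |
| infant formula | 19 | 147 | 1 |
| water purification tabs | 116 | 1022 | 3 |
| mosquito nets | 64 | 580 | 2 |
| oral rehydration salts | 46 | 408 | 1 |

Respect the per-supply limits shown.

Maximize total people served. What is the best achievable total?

3059

Ranking by ratio (people served/kg): mosquito nets 9.06, blanket bundles 9.05, medical dressings 8.88.
Filling by ratio: medical dressings + blanket bundles + infant formula + 2×mosquito nets for 2990, with 10 kg left unused.
The 147 kg tied up in infant formula and 2×mosquito nets is better spent on medical dressings + oral rehydration salts — total rises to 3059 (343 kg).
Nothing else within 345 kg beats 3059.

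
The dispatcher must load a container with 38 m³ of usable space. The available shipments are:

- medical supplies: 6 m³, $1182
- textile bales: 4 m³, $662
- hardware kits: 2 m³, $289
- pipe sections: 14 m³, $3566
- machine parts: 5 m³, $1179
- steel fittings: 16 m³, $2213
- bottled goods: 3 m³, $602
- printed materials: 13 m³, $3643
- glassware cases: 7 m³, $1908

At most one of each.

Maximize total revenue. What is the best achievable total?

9779

Density check — printed materials 280.23, glassware cases 272.57, pipe sections 254.71, machine parts 235.80 are the best per m³.
A density-first pass picks pipe sections + bottled goods + printed materials + glassware cases — 9719 at 37 m³.
Replace bottled goods with textile bales: the trade gains 60 net, giving 9779 at 38 m³.
An exhaustive check of the 512 subsets confirms 9779.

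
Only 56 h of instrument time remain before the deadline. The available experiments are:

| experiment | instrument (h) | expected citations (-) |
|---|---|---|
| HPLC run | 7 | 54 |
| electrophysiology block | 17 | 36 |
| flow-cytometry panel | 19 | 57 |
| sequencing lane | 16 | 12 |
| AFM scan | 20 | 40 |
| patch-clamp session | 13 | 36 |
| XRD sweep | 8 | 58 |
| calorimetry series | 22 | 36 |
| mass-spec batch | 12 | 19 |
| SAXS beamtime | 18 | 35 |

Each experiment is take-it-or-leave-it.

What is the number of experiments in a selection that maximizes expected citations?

Optimal total is 209.
One optimal bundle: HPLC run + flow-cytometry panel + AFM scan + XRD sweep (54 h).
Every optimal selection uses 4 experiments.

4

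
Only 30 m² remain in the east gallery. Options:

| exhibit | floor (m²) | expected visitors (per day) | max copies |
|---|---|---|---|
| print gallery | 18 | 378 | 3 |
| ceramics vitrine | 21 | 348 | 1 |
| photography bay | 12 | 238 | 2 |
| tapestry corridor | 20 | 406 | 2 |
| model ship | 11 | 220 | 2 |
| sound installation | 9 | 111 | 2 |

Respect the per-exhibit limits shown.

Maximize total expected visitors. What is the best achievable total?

616

Greedy by ratio would take print gallery + model ship: 29 m² used, total 598.
Dropping model ship frees 11 m²; slotting in photography bay (12 m²) lifts the total to 616 at 30 m².
That's the maximum — no swap from here does better than 616.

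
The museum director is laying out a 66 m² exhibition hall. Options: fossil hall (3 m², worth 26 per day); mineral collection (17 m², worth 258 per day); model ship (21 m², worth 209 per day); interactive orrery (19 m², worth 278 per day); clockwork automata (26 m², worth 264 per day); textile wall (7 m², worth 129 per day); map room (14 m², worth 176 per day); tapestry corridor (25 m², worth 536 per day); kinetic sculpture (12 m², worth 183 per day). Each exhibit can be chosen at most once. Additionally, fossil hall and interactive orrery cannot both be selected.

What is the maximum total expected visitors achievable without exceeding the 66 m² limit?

Fossil hall + mineral collection + textile wall + tapestry corridor + kinetic sculpture uses 64 of the 66 m² and totals 1132.

1132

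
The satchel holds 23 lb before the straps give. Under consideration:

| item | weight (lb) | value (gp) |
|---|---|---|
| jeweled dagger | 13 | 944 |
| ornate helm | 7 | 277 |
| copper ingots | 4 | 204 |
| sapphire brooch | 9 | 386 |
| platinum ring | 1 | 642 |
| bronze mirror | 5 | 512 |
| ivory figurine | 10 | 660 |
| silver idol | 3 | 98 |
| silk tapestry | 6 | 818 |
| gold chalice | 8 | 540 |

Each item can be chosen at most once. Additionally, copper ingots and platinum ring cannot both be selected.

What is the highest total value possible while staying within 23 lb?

By value per lb: platinum ring 642.00, silk tapestry 136.33, bronze mirror 102.40, jeweled dagger 72.62 lead.
A density-first pass picks platinum ring + bronze mirror + silver idol + silk tapestry + gold chalice — 2610 at 23 lb.
The 11 lb tied up in silver idol and gold chalice is better spent on ivory figurine — total rises to 2632 (22 lb).
An exhaustive check of the 1024 subsets confirms 2632.

2632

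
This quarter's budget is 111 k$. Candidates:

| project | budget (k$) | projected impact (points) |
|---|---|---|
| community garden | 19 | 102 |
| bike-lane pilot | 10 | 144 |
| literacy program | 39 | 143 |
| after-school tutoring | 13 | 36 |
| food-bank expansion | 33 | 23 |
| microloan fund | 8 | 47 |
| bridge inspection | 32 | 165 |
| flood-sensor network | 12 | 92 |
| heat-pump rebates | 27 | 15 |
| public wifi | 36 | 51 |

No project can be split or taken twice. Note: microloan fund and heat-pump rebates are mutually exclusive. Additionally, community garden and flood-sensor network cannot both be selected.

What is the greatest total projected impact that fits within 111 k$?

601

Density check — bike-lane pilot 14.40, flood-sensor network 7.67, microloan fund 5.88, community garden 5.37 are the best per k$.
Best packing: community garden + bike-lane pilot + literacy program + microloan fund + bridge inspection — 108 k$, 601 total.
The closest alternative, bike-lane pilot + literacy program + microloan fund + bridge inspection + flood-sensor network, reaches only 591.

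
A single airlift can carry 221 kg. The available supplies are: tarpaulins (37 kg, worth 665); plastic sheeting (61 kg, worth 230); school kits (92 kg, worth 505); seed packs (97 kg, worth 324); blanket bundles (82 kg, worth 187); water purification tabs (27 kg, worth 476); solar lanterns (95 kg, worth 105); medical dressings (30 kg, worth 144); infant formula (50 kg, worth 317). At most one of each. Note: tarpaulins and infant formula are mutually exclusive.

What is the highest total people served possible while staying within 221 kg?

1876

Taking tarpaulins + plastic sheeting + school kits + water purification tabs: 217 kg used, 1876 in people served.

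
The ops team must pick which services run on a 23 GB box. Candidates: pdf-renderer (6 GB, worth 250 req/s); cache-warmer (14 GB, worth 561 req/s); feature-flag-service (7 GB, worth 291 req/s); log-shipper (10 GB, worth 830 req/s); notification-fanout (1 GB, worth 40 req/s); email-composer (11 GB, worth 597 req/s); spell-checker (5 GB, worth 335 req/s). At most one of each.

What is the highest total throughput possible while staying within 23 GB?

1496

Greedy by ratio would take pdf-renderer + log-shipper + notification-fanout + spell-checker: 22 GB used, total 1455.
Dropping pdf-renderer frees 6 GB; slotting in feature-flag-service (7 GB) lifts the total to 1496 at 23 GB.
An exhaustive check of the 128 subsets confirms 1496.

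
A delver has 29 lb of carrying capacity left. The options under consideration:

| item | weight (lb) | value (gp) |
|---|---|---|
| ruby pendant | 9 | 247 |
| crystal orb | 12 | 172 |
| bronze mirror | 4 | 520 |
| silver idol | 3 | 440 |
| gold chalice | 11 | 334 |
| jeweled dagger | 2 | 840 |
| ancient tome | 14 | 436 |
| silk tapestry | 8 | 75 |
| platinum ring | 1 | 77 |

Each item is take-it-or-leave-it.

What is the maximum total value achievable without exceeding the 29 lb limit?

2381

Taking the top-ratio items first gives bronze mirror + silver idol + jeweled dagger + ancient tome + platinum ring for 2313 (24 lb).
Dropping ancient tome and platinum ring frees 15 lb; slotting in ruby pendant + gold chalice (20 lb) lifts the total to 2381 at 29 lb.
An exhaustive check of the 512 subsets confirms 2381.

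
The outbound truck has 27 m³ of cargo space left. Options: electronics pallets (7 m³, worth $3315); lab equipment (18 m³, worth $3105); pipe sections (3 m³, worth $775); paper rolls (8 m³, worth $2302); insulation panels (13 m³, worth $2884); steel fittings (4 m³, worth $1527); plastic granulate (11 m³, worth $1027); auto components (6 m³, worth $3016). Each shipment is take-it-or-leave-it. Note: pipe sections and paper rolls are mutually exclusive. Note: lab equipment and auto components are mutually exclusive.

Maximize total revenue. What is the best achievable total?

Ranking by ratio (revenue/m³): auto components 502.67, electronics pallets 473.57, steel fittings 381.75, paper rolls 287.75.
Best packing: electronics pallets + paper rolls + steel fittings + auto components — 25 m³, 10160 total.
Runner-up electronics pallets + insulation panels + auto components tops out at 9215.

10160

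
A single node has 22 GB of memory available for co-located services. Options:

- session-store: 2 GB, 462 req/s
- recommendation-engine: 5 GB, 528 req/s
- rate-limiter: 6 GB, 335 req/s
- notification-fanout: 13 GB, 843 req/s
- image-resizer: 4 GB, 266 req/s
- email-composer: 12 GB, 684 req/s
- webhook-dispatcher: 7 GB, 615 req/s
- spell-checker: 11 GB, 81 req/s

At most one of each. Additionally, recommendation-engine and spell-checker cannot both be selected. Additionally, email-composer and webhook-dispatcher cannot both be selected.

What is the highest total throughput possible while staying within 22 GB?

1940

The ratio heuristic lands on session-store + recommendation-engine + image-resizer + webhook-dispatcher (1871) but leaves 4 GB idle.
Dropping image-resizer frees 4 GB; slotting in rate-limiter (6 GB) lifts the total to 1940 at 20 GB.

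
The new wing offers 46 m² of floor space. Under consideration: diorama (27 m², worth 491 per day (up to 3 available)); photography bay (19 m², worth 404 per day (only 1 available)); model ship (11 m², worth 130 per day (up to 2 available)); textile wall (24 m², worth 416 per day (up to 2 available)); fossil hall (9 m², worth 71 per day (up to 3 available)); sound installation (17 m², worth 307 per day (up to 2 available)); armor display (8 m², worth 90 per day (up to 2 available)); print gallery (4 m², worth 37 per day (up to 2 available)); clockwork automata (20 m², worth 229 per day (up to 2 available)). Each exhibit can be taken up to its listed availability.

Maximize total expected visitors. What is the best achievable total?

Ranking by ratio (expected visitors/m²): photography bay 21.26, diorama 18.19, sound installation 18.06, textile wall 17.33.
Diorama + photography bay uses 46 of the 46 m² and totals 895.
Nothing else within 46 m² beats 895.

895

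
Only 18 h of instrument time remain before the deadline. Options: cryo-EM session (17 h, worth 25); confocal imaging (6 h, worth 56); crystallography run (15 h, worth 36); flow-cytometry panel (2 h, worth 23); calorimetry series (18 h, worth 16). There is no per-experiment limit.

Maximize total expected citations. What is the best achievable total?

Taking 9×flow-cytometry panel: 18 h used, 207 in expected citations.
Every other selection either busts 18 h or fails to beat 207.

207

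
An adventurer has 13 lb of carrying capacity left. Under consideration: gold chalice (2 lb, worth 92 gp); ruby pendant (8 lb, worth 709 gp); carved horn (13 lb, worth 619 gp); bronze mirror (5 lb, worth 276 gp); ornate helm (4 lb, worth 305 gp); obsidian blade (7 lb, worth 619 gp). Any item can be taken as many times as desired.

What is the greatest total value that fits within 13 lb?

1016

A density-first pass picks ruby pendant + ornate helm — 1014 at 12 lb.
Dropping ruby pendant frees 8 lb; slotting in gold chalice + obsidian blade (9 lb) lifts the total to 1016 at 13 lb.
Every other selection either busts 13 lb or fails to beat 1016.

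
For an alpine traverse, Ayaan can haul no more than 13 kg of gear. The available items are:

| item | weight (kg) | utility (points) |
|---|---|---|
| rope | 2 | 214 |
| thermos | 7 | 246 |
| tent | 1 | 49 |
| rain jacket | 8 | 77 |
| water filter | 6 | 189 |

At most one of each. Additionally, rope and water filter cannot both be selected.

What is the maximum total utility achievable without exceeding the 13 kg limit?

Best packing: rope + thermos + tent — 10 kg, 509 total.

509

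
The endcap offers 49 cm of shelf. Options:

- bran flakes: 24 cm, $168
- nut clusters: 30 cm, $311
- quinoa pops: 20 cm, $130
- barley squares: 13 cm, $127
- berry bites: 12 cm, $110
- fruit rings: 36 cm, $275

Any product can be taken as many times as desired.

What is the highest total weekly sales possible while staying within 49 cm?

457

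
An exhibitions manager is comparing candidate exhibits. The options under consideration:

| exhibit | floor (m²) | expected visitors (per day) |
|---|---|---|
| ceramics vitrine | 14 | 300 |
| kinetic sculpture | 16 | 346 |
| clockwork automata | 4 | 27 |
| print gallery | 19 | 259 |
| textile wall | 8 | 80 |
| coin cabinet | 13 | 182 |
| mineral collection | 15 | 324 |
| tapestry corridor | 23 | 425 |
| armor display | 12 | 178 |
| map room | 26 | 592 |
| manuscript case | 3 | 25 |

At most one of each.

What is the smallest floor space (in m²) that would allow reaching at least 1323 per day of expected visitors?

64

Minimise m² subject to total expected visitors ≥ 1323.
Taking mineral collection + tapestry corridor + map room gives 1341 (≥ 1323) for 64 m².
Below 64 m² the best achievable stays under 1323.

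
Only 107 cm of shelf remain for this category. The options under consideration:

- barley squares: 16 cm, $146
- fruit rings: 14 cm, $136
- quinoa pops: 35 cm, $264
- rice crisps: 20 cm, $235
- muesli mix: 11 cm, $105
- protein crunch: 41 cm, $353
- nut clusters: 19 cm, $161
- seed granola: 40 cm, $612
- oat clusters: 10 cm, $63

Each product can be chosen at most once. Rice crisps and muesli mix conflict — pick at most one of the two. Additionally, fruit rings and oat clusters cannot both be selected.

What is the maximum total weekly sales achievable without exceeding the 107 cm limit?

By weekly sales per cm: seed granola 15.30, rice crisps 11.75, fruit rings 9.71 lead.
Best packing: barley squares + rice crisps + nut clusters + seed granola + oat clusters — 105 cm, 1217 total.
That's the maximum — no feasible swap from here does better than 1217.

1217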